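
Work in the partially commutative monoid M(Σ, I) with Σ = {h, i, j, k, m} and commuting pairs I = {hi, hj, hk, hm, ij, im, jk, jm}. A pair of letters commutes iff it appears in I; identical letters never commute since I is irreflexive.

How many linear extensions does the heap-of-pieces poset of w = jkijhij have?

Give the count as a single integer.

0(j) covers ∅
1(k) covers ∅
2(i) covers 1:k
3(j) covers 0:j
4(h) covers ∅
5(i) covers 2:i
6(j) covers 3:j
floor of heap: 0:j, 1:k, 4:h
completions by unplaced set U, small U first (add the entries for U minus each lowest piece of U):
  |U|=1: {4}:1  {5}:1  {6}:1
  |U|=2: {2,5}:1  {3,6}:1  {4,5}:2  {4,6}:2  {5,6}:2
  |U|=3: {0,3,6}:1  {1,2,5}:1  {2,4,5}:3  {2,5,6}:3  {3,4,6}:3  {3,5,6}:3  {4,5,6}:6
  |U|=4: {0,3,4,6}:4  {0,3,5,6}:4  {1,2,4,5}:4  {1,2,5,6}:4  {2,3,5,6}:6  {2,4,5,6}:12  {3,4,5,6}:12
  |U|=5: {0,2,3,5,6}:10  {0,3,4,5,6}:20  {1,2,3,5,6}:10  {1,2,4,5,6}:20  {2,3,4,5,6}:30
  start at 0(j): 60
  start at 1(k): 60
  start at 4(h): 20
sum over floor = 140

140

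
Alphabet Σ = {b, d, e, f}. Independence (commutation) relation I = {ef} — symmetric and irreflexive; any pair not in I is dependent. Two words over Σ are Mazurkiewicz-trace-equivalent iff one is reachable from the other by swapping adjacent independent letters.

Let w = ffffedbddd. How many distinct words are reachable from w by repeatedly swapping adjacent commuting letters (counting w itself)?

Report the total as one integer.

#0=f has no predecessor
#1=f depends on [0:f]
#2=f depends on [1:f]
#3=f depends on [2:f]
#4=e has no predecessor
#5=d depends on [3:f, 4:e]
#6=b depends on [5:d]
#7=d depends on [6:b]
#8=d depends on [7:d]
#9=d depends on [8:d]
sources: [0:f, 4:e]
N(rest) = Σ N(rest − s) over sources s of rest; N(one piece) = 1:
  size 1 → [9]=1
  size 2 → [8,9]=1
  size 3 → [7,8,9]=1
  size 4 → [6,7,8,9]=1
  size 5 → [5,6,7,8,9]=1
  size 6 → [3,5,6,7,8,9]=1  [4,5,6,7,8,9]=1
  size 7 → [2,3,5,6,7,8,9]=1  [3,4,5,6,7,8,9]=2
  size 8 → [1,2,3,5,6,7,8,9]=1  [2,3,4,5,6,7,8,9]=3
  first=0(f) contributes 4
  first=4(e) contributes 1
|[w]| = 5

5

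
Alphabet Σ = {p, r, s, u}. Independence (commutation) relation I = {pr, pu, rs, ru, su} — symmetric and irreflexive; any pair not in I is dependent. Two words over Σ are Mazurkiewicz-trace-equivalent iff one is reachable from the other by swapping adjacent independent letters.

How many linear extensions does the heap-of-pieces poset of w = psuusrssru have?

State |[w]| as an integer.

2520

piece 0:p — minimal
piece 1:s rests on {0:p}
piece 2:u — minimal
piece 3:u rests on {2:u}
piece 4:s rests on {1:s}
piece 5:r — minimal
piece 6:s rests on {4:s}
piece 7:s rests on {6:s}
piece 8:r rests on {5:r}
piece 9:u rests on {3:u}
minimal pieces: {0:p, 2:u, 5:r}
ways to finish when only these pieces remain (= sum over removing one remaining piece with nothing left below it):
  1 left: {7}→1  {8}→1  {9}→1
  2 left: {3,9}→1  {5,8}→1  {6,7}→1  {7,8}→2  {7,9}→2  {8,9}→2
  3 left: {2,3,9}→1  {3,7,9}→3  {3,8,9}→3  {4,6,7}→1  {5,7,8}→3  {5,8,9}→3  {6,7,8}→3  {6,7,9}→3  {7,8,9}→6
  4 left: {1,4,6,7}→1  {2,3,7,9}→4  {2,3,8,9}→4  {3,5,8,9}→6  {3,6,7,9}→6  {3,7,8,9}→12  {4,6,7,8}→4  {4,6,7,9}→4  {5,6,7,8}→6  {5,7,8,9}→12  {6,7,8,9}→12
  5 left: {0,1,4,6,7}→1  {1,4,6,7,8}→5  {1,4,6,7,9}→5  {2,3,5,8,9}→10  {2,3,6,7,9}→10  {2,3,7,8,9}→20  {3,4,6,7,9}→10  {3,5,7,8,9}→30  {3,6,7,8,9}→30  {4,5,6,7,8}→10  {4,6,7,8,9}→20  {5,6,7,8,9}→30
  6 left: {0,1,4,6,7,8}→6  {0,1,4,6,7,9}→6  {1,3,4,6,7,9}→15  {1,4,5,6,7,8}→15  {1,4,6,7,8,9}→30  {2,3,4,6,7,9}→20  {2,3,5,7,8,9}→60  {2,3,6,7,8,9}→60  {3,4,6,7,8,9}→60  {3,5,6,7,8,9}→90  {4,5,6,7,8,9}→60
  7 left: {0,1,3,4,6,7,9}→21  {0,1,4,5,6,7,8}→21  {0,1,4,6,7,8,9}→42  {1,2,3,4,6,7,9}→35  {1,3,4,6,7,8,9}→105  {1,4,5,6,7,8,9}→105  {2,3,4,6,7,8,9}→140  {2,3,5,6,7,8,9}→210  {3,4,5,6,7,8,9}→210
  8 left: {0,1,2,3,4,6,7,9}→56  {0,1,3,4,6,7,8,9}→168  {0,1,4,5,6,7,8,9}→168  {1,2,3,4,6,7,8,9}→280  {1,3,4,5,6,7,8,9}→420  {2,3,4,5,6,7,8,9}→560
  placing 0:p first → 1260 extensions
  placing 2:u first → 756 extensions
  placing 5:r first → 504 extensions
total linear extensions = 2520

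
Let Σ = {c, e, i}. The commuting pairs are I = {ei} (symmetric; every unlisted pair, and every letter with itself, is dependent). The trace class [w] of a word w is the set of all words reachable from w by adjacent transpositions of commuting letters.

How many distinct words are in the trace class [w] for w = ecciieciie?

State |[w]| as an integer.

0(e) covers ∅
1(c) covers 0:e
2(c) covers 1:c
3(i) covers 2:c
4(i) covers 3:i
5(e) covers 2:c
6(c) covers 4:i, 5:e
7(i) covers 6:c
8(i) covers 7:i
9(e) covers 6:c
floor of heap: 0:e
completions by unplaced set U, small U first (add the entries for U minus each lowest piece of U):
  |U|=1: {8}:1  {9}:1
  |U|=2: {7,8}:1  {8,9}:2
  |U|=3: {7,8,9}:3
  |U|=4: {6,7,8,9}:3
  |U|=5: {4,6,7,8,9}:3  {5,6,7,8,9}:3
  |U|=6: {3,4,6,7,8,9}:3  {4,5,6,7,8,9}:6
  |U|=7: {3,4,5,6,7,8,9}:9
  |U|=8: {2,3,4,5,6,7,8,9}:9
  start at 0(e): 9

9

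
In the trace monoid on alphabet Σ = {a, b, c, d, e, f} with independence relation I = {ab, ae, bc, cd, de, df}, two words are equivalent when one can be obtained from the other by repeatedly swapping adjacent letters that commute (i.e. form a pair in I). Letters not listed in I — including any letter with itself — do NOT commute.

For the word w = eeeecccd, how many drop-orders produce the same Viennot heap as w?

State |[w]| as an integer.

#0=e has no predecessor
#1=e depends on [0:e]
#2=e depends on [1:e]
#3=e depends on [2:e]
#4=c depends on [3:e]
#5=c depends on [4:c]
#6=c depends on [5:c]
#7=d has no predecessor
sources: [0:e, 7:d]
N(rest) = Σ N(rest − s) over sources s of rest; N(one piece) = 1:
  size 1 → [6]=1  [7]=1
  size 2 → [5,6]=1  [6,7]=2
  size 3 → [4,5,6]=1  [5,6,7]=3
  size 4 → [3,4,5,6]=1  [4,5,6,7]=4
  size 5 → [2,3,4,5,6]=1  [3,4,5,6,7]=5
  size 6 → [1,2,3,4,5,6]=1  [2,3,4,5,6,7]=6
  first=0(e) contributes 7
  first=7(d) contributes 1
|[w]| = 8

8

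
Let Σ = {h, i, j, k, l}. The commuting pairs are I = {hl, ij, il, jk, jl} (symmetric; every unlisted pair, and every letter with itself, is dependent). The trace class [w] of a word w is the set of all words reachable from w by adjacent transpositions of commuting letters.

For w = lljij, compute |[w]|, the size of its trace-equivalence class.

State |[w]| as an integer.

30

drop 0:l onto floor
drop 1:l onto {0:l}
drop 2:j onto floor
drop 3:i onto floor
drop 4:j onto {2:j}
ground layer = {0:l, 2:j, 3:i}
drop-orders for the pieces not yet dropped (sum over which currently-grounded one goes next):
  1 to go: {1} 1  {3} 1  {4} 1
  2 to go: {0,1} 1  {1,3} 2  {1,4} 2  {2,4} 1  {3,4} 2
  3 to go: {0,1,3} 3  {0,1,4} 3  {1,2,4} 3  {1,3,4} 6  {2,3,4} 3
  if 0:l drops first: 12 orders
  if 2:j drops first: 12 orders
  if 3:i drops first: 6 orders
heap linearizations: 30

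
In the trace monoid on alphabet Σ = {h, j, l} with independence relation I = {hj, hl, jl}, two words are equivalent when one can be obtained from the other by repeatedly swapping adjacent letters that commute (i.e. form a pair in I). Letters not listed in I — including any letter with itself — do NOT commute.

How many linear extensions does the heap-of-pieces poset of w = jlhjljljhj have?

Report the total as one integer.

drop 0:j onto floor
drop 1:l onto floor
drop 2:h onto floor
drop 3:j onto {0:j}
drop 4:l onto {1:l}
drop 5:j onto {3:j}
drop 6:l onto {4:l}
drop 7:j onto {5:j}
drop 8:h onto {2:h}
drop 9:j onto {7:j}
ground layer = {0:j, 1:l, 2:h}
drop-orders for the pieces not yet dropped (sum over which currently-grounded one goes next):
  1 to go: {6} 1  {8} 1  {9} 1
  2 to go: {2,8} 1  {4,6} 1  {6,8} 2  {6,9} 2  {7,9} 1  {8,9} 2
  3 to go: {1,4,6} 1  {2,6,8} 3  {2,8,9} 3  {4,6,8} 3  {4,6,9} 3  {5,7,9} 1  {6,7,9} 3  {6,8,9} 6  {7,8,9} 3
  4 to go: {1,4,6,8} 4  {1,4,6,9} 4  {2,4,6,8} 6  {2,6,8,9} 12  {2,7,8,9} 6  {3,5,7,9} 1  {4,6,7,9} 6  {4,6,8,9} 12  {5,6,7,9} 4  {5,7,8,9} 4  {6,7,8,9} 12
  5 to go: {0,3,5,7,9} 1  {1,2,4,6,8} 10  {1,4,6,7,9} 10  {1,4,6,8,9} 20  {2,4,6,8,9} 30  {2,5,7,8,9} 10  {2,6,7,8,9} 30  {3,5,6,7,9} 5  {3,5,7,8,9} 5  {4,5,6,7,9} 10  {4,6,7,8,9} 30  {5,6,7,8,9} 20
  6 to go: {0,3,5,6,7,9} 6  {0,3,5,7,8,9} 6  {1,2,4,6,8,9} 60  {1,4,5,6,7,9} 20  {1,4,6,7,8,9} 60  {2,3,5,7,8,9} 15  {2,4,6,7,8,9} 90  {2,5,6,7,8,9} 60  {3,4,5,6,7,9} 15  {3,5,6,7,8,9} 30  {4,5,6,7,8,9} 60
  7 to go: {0,2,3,5,7,8,9} 21  {0,3,4,5,6,7,9} 21  {0,3,5,6,7,8,9} 42  {1,2,4,6,7,8,9} 210  {1,3,4,5,6,7,9} 35  {1,4,5,6,7,8,9} 140  {2,3,5,6,7,8,9} 105  {2,4,5,6,7,8,9} 210  {3,4,5,6,7,8,9} 105
  8 to go: {0,1,3,4,5,6,7,9} 56  {0,2,3,5,6,7,8,9} 168  {0,3,4,5,6,7,8,9} 168  {1,2,4,5,6,7,8,9} 560  {1,3,4,5,6,7,8,9} 280  {2,3,4,5,6,7,8,9} 420
  if 0:j drops first: 1260 orders
  if 1:l drops first: 756 orders
  if 2:h drops first: 504 orders
heap linearizations: 2520

2520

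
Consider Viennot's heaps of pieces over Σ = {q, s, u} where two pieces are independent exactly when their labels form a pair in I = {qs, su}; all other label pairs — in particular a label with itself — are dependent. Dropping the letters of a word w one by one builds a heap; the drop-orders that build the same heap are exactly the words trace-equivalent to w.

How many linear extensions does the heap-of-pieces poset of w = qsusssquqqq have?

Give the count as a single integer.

330

piece 0:q — minimal
piece 1:s — minimal
piece 2:u rests on {0:q}
piece 3:s rests on {1:s}
piece 4:s rests on {3:s}
piece 5:s rests on {4:s}
piece 6:q rests on {2:u}
piece 7:u rests on {6:q}
piece 8:q rests on {7:u}
piece 9:q rests on {8:q}
piece 10:q rests on {9:q}
minimal pieces: {0:q, 1:s}
ways to finish when only these pieces remain (= sum over removing one remaining piece with nothing left below it):
  1 left: {5}→1  {10}→1
  2 left: {4,5}→1  {5,10}→2  {9,10}→1
  3 left: {3,4,5}→1  {4,5,10}→3  {5,9,10}→3  {8,9,10}→1
  4 left: {1,3,4,5}→1  {3,4,5,10}→4  {4,5,9,10}→6  {5,8,9,10}→4  {7,8,9,10}→1
  5 left: {1,3,4,5,10}→5  {3,4,5,9,10}→10  {4,5,8,9,10}→10  {5,7,8,9,10}→5  {6,7,8,9,10}→1
  6 left: {1,3,4,5,9,10}→15  {2,6,7,8,9,10}→1  {3,4,5,8,9,10}→20  {4,5,7,8,9,10}→15  {5,6,7,8,9,10}→6
  7 left: {0,2,6,7,8,9,10}→1  {1,3,4,5,8,9,10}→35  {2,5,6,7,8,9,10}→7  {3,4,5,7,8,9,10}→35  {4,5,6,7,8,9,10}→21
  8 left: {0,2,5,6,7,8,9,10}→8  {1,3,4,5,7,8,9,10}→70  {2,4,5,6,7,8,9,10}→28  {3,4,5,6,7,8,9,10}→56
  9 left: {0,2,4,5,6,7,8,9,10}→36  {1,3,4,5,6,7,8,9,10}→126  {2,3,4,5,6,7,8,9,10}→84
  placing 0:q first → 210 extensions
  placing 1:s first → 120 extensions
total linear extensions = 330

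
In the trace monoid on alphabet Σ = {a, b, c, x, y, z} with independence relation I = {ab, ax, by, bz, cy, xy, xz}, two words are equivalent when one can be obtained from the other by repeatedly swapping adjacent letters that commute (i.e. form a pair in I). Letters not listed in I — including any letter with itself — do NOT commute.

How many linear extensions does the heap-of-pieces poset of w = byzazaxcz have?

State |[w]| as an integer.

21

drop 0:b onto floor
drop 1:y onto floor
drop 2:z onto {1:y}
drop 3:a onto {2:z}
drop 4:z onto {3:a}
drop 5:a onto {4:z}
drop 6:x onto {0:b}
drop 7:c onto {5:a, 6:x}
drop 8:z onto {7:c}
ground layer = {0:b, 1:y}
drop-orders for the pieces not yet dropped (sum over which currently-grounded one goes next):
  1 to go: {8} 1
  2 to go: {7,8} 1
  3 to go: {5,7,8} 1  {6,7,8} 1
  4 to go: {0,6,7,8} 1  {4,5,7,8} 1  {5,6,7,8} 2
  5 to go: {0,5,6,7,8} 3  {3,4,5,7,8} 1  {4,5,6,7,8} 3
  6 to go: {0,4,5,6,7,8} 6  {2,3,4,5,7,8} 1  {3,4,5,6,7,8} 4
  7 to go: {0,3,4,5,6,7,8} 10  {1,2,3,4,5,7,8} 1  {2,3,4,5,6,7,8} 5
  if 0:b drops first: 6 orders
  if 1:y drops first: 15 orders
heap linearizations: 21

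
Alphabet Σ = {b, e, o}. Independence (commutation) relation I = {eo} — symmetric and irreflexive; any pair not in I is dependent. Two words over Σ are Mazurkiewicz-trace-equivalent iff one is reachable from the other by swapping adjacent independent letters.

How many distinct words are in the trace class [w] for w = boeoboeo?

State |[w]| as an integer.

9

drop 0:b onto floor
drop 1:o onto {0:b}
drop 2:e onto {0:b}
drop 3:o onto {1:o}
drop 4:b onto {2:e, 3:o}
drop 5:o onto {4:b}
drop 6:e onto {4:b}
drop 7:o onto {5:o}
ground layer = {0:b}
drop-orders for the pieces not yet dropped (sum over which currently-grounded one goes next):
  1 to go: {6} 1  {7} 1
  2 to go: {5,7} 1  {6,7} 2
  3 to go: {5,6,7} 3
  4 to go: {4,5,6,7} 3
  5 to go: {2,4,5,6,7} 3  {3,4,5,6,7} 3
  6 to go: {1,3,4,5,6,7} 3  {2,3,4,5,6,7} 6
  if 0:b drops first: 9 orders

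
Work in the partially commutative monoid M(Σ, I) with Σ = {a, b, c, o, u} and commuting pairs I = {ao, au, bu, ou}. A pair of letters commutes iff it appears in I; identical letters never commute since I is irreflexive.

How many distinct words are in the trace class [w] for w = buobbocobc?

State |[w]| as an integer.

6

0(b) covers ∅
1(u) covers ∅
2(o) covers 0:b
3(b) covers 2:o
4(b) covers 3:b
5(o) covers 4:b
6(c) covers 1:u, 5:o
7(o) covers 6:c
8(b) covers 7:o
9(c) covers 8:b
floor of heap: 0:b, 1:u
completions by unplaced set U, small U first (add the entries for U minus each lowest piece of U):
  |U|=1: {9}:1
  |U|=2: {8,9}:1
  |U|=3: {7,8,9}:1
  |U|=4: {6,7,8,9}:1
  |U|=5: {1,6,7,8,9}:1  {5,6,7,8,9}:1
  |U|=6: {1,5,6,7,8,9}:2  {4,5,6,7,8,9}:1
  |U|=7: {1,4,5,6,7,8,9}:3  {3,4,5,6,7,8,9}:1
  |U|=8: {1,3,4,5,6,7,8,9}:4  {2,3,4,5,6,7,8,9}:1
  start at 0(b): 5
  start at 1(u): 1
sum over floor = 6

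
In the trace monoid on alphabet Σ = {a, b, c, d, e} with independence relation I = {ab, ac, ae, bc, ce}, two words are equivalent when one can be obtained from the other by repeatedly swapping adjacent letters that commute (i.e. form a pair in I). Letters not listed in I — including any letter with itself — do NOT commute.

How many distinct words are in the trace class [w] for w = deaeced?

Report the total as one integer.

0(d) covers ∅
1(e) covers 0:d
2(a) covers 0:d
3(e) covers 1:e
4(c) covers 0:d
5(e) covers 3:e
6(d) covers 2:a, 4:c, 5:e
floor of heap: 0:d
completions by unplaced set U, small U first (add the entries for U minus each lowest piece of U):
  |U|=1: {6}:1
  |U|=2: {2,6}:1  {4,6}:1  {5,6}:1
  |U|=3: {2,4,6}:2  {2,5,6}:2  {3,5,6}:1  {4,5,6}:2
  |U|=4: {1,3,5,6}:1  {2,3,5,6}:3  {2,4,5,6}:6  {3,4,5,6}:3
  |U|=5: {1,2,3,5,6}:4  {1,3,4,5,6}:4  {2,3,4,5,6}:12
  start at 0(d): 20

20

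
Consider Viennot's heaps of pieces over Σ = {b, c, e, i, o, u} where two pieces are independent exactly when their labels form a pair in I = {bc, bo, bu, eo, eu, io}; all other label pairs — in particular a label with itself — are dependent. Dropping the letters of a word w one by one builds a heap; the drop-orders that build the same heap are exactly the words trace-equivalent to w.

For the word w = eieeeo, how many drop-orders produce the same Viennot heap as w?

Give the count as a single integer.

drop 0:e onto floor
drop 1:i onto {0:e}
drop 2:e onto {1:i}
drop 3:e onto {2:e}
drop 4:e onto {3:e}
drop 5:o onto floor
ground layer = {0:e, 5:o}
drop-orders for the pieces not yet dropped (sum over which currently-grounded one goes next):
  1 to go: {4} 1  {5} 1
  2 to go: {3,4} 1  {4,5} 2
  3 to go: {2,3,4} 1  {3,4,5} 3
  4 to go: {1,2,3,4} 1  {2,3,4,5} 4
  if 0:e drops first: 5 orders
  if 5:o drops first: 1 orders
heap linearizations: 6

6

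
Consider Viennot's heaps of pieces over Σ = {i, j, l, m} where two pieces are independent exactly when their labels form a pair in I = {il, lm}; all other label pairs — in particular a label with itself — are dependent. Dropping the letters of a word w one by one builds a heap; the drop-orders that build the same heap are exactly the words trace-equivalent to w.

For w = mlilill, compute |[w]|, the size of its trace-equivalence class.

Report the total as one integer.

35

piece 0:m — minimal
piece 1:l — minimal
piece 2:i rests on {0:m}
piece 3:l rests on {1:l}
piece 4:i rests on {2:i}
piece 5:l rests on {3:l}
piece 6:l rests on {5:l}
minimal pieces: {0:m, 1:l}
ways to finish when only these pieces remain (= sum over removing one remaining piece with nothing left below it):
  1 left: {4}→1  {6}→1
  2 left: {2,4}→1  {4,6}→2  {5,6}→1
  3 left: {0,2,4}→1  {2,4,6}→3  {3,5,6}→1  {4,5,6}→3
  4 left: {0,2,4,6}→4  {1,3,5,6}→1  {2,4,5,6}→6  {3,4,5,6}→4
  5 left: {0,2,4,5,6}→10  {1,3,4,5,6}→5  {2,3,4,5,6}→10
  placing 0:m first → 15 extensions
  placing 1:l first → 20 extensions
total linear extensions = 35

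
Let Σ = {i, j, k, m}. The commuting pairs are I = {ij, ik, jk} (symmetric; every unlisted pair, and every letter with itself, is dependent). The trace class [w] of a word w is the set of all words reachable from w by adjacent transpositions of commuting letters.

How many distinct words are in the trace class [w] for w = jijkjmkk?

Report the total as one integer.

piece 0:j — minimal
piece 1:i — minimal
piece 2:j rests on {0:j}
piece 3:k — minimal
piece 4:j rests on {2:j}
piece 5:m rests on {1:i, 3:k, 4:j}
piece 6:k rests on {5:m}
piece 7:k rests on {6:k}
minimal pieces: {0:j, 1:i, 3:k}
ways to finish when only these pieces remain (= sum over removing one remaining piece with nothing left below it):
  1 left: {7}→1
  2 left: {6,7}→1
  3 left: {5,6,7}→1
  4 left: {1,5,6,7}→1  {3,5,6,7}→1  {4,5,6,7}→1
  5 left: {1,3,5,6,7}→2  {1,4,5,6,7}→2  {2,4,5,6,7}→1  {3,4,5,6,7}→2
  6 left: {0,2,4,5,6,7}→1  {1,2,4,5,6,7}→3  {1,3,4,5,6,7}→6  {2,3,4,5,6,7}→3
  placing 0:j first → 12 extensions
  placing 1:i first → 4 extensions
  placing 3:k first → 4 extensions
total linear extensions = 20

20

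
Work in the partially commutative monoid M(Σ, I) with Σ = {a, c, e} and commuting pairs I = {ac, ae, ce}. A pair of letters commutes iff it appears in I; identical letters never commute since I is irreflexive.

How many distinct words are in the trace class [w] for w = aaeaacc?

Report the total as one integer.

105

piece 0:a — minimal
piece 1:a rests on {0:a}
piece 2:e — minimal
piece 3:a rests on {1:a}
piece 4:a rests on {3:a}
piece 5:c — minimal
piece 6:c rests on {5:c}
minimal pieces: {0:a, 2:e, 5:c}
ways to finish when only these pieces remain (= sum over removing one remaining piece with nothing left below it):
  1 left: {2}→1  {4}→1  {6}→1
  2 left: {2,4}→2  {2,6}→2  {3,4}→1  {4,6}→2  {5,6}→1
  3 left: {1,3,4}→1  {2,3,4}→3  {2,4,6}→6  {2,5,6}→3  {3,4,6}→3  {4,5,6}→3
  4 left: {0,1,3,4}→1  {1,2,3,4}→4  {1,3,4,6}→4  {2,3,4,6}→12  {2,4,5,6}→12  {3,4,5,6}→6
  5 left: {0,1,2,3,4}→5  {0,1,3,4,6}→5  {1,2,3,4,6}→20  {1,3,4,5,6}→10  {2,3,4,5,6}→30
  placing 0:a first → 60 extensions
  placing 2:e first → 15 extensions
  placing 5:c first → 30 extensions
total linear extensions = 105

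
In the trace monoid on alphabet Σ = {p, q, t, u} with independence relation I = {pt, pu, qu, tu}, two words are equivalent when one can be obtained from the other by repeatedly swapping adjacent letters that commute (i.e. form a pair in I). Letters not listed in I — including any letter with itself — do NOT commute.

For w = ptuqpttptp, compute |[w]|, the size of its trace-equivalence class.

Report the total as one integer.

400

#0=p has no predecessor
#1=t has no predecessor
#2=u has no predecessor
#3=q depends on [0:p, 1:t]
#4=p depends on [3:q]
#5=t depends on [3:q]
#6=t depends on [5:t]
#7=p depends on [4:p]
#8=t depends on [6:t]
#9=p depends on [7:p]
sources: [0:p, 1:t, 2:u]
N(rest) = Σ N(rest − s) over sources s of rest; N(one piece) = 1:
  size 1 → [2]=1  [8]=1  [9]=1
  size 2 → [2,8]=2  [2,9]=2  [6,8]=1  [7,9]=1  [8,9]=2
  size 3 → [2,6,8]=3  [2,7,9]=3  [2,8,9]=6  [4,7,9]=1  [5,6,8]=1  [6,8,9]=3  [7,8,9]=3
  size 4 → [2,4,7,9]=4  [2,5,6,8]=4  [2,6,8,9]=12  [2,7,8,9]=12  [4,7,8,9]=4  [5,6,8,9]=4  [6,7,8,9]=6
  size 5 → [2,4,7,8,9]=20  [2,5,6,8,9]=20  [2,6,7,8,9]=30  [4,6,7,8,9]=10  [5,6,7,8,9]=10
  size 6 → [2,4,6,7,8,9]=60  [2,5,6,7,8,9]=60  [4,5,6,7,8,9]=20
  size 7 → [2,4,5,6,7,8,9]=140  [3,4,5,6,7,8,9]=20
  size 8 → [0,3,4,5,6,7,8,9]=20  [1,3,4,5,6,7,8,9]=20  [2,3,4,5,6,7,8,9]=160
  first=0(p) contributes 180
  first=1(t) contributes 180
  first=2(u) contributes 40
|[w]| = 400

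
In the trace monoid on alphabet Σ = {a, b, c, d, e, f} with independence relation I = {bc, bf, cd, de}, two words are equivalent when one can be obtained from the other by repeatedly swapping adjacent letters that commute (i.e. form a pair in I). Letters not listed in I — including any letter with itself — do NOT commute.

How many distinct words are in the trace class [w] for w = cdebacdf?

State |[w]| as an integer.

piece 0:c — minimal
piece 1:d — minimal
piece 2:e rests on {0:c}
piece 3:b rests on {1:d, 2:e}
piece 4:a rests on {3:b}
piece 5:c rests on {4:a}
piece 6:d rests on {4:a}
piece 7:f rests on {5:c, 6:d}
minimal pieces: {0:c, 1:d}
ways to finish when only these pieces remain (= sum over removing one remaining piece with nothing left below it):
  1 left: {7}→1
  2 left: {5,7}→1  {6,7}→1
  3 left: {5,6,7}→2
  4 left: {4,5,6,7}→2
  5 left: {3,4,5,6,7}→2
  6 left: {1,3,4,5,6,7}→2  {2,3,4,5,6,7}→2
  placing 0:c first → 4 extensions
  placing 1:d first → 2 extensions
total linear extensions = 6

6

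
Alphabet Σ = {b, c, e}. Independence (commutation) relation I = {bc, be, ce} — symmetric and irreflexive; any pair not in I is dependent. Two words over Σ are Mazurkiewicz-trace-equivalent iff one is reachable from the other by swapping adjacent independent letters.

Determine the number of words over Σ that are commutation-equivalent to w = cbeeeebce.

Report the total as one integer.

756

0(c) covers ∅
1(b) covers ∅
2(e) covers ∅
3(e) covers 2:e
4(e) covers 3:e
5(e) covers 4:e
6(b) covers 1:b
7(c) covers 0:c
8(e) covers 5:e
floor of heap: 0:c, 1:b, 2:e
completions by unplaced set U, small U first (add the entries for U minus each lowest piece of U):
  |U|=1: {6}:1  {7}:1  {8}:1
  |U|=2: {0,7}:1  {1,6}:1  {5,8}:1  {6,7}:2  {6,8}:2  {7,8}:2
  |U|=3: {0,6,7}:3  {0,7,8}:3  {1,6,7}:3  {1,6,8}:3  {4,5,8}:1  {5,6,8}:3  {5,7,8}:3  {6,7,8}:6
  |U|=4: {0,1,6,7}:6  {0,5,7,8}:6  {0,6,7,8}:12  {1,5,6,8}:6  {1,6,7,8}:12  {3,4,5,8}:1  {4,5,6,8}:4  {4,5,7,8}:4  {5,6,7,8}:12
  |U|=5: {0,1,6,7,8}:30  {0,4,5,7,8}:10  {0,5,6,7,8}:30  {1,4,5,6,8}:10  {1,5,6,7,8}:30  {2,3,4,5,8}:1  {3,4,5,6,8}:5  {3,4,5,7,8}:5  {4,5,6,7,8}:20
  |U|=6: {0,1,5,6,7,8}:90  {0,3,4,5,7,8}:15  {0,4,5,6,7,8}:60  {1,3,4,5,6,8}:15  {1,4,5,6,7,8}:60  {2,3,4,5,6,8}:6  {2,3,4,5,7,8}:6  {3,4,5,6,7,8}:30
  |U|=7: {0,1,4,5,6,7,8}:210  {0,2,3,4,5,7,8}:21  {0,3,4,5,6,7,8}:105  {1,2,3,4,5,6,8}:21  {1,3,4,5,6,7,8}:105  {2,3,4,5,6,7,8}:42
  start at 0(c): 168
  start at 1(b): 168
  start at 2(e): 420
sum over floor = 756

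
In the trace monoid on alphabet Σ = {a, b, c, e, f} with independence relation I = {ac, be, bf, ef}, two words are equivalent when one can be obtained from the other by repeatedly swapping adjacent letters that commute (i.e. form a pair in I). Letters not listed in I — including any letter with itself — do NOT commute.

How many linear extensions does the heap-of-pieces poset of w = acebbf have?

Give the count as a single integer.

24

drop 0:a onto floor
drop 1:c onto floor
drop 2:e onto {0:a, 1:c}
drop 3:b onto {0:a, 1:c}
drop 4:b onto {3:b}
drop 5:f onto {0:a, 1:c}
ground layer = {0:a, 1:c}
drop-orders for the pieces not yet dropped (sum over which currently-grounded one goes next):
  1 to go: {2} 1  {4} 1  {5} 1
  2 to go: {2,4} 2  {2,5} 2  {3,4} 1  {4,5} 2
  3 to go: {2,3,4} 3  {2,4,5} 6  {3,4,5} 3
  4 to go: {2,3,4,5} 12
  if 0:a drops first: 12 orders
  if 1:c drops first: 12 orders
heap linearizations: 24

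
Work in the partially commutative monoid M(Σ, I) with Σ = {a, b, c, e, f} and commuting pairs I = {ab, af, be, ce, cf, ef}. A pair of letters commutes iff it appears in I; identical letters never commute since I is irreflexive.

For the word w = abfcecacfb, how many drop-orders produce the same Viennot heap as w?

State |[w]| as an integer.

piece 0:a — minimal
piece 1:b — minimal
piece 2:f rests on {1:b}
piece 3:c rests on {0:a, 1:b}
piece 4:e rests on {0:a}
piece 5:c rests on {3:c}
piece 6:a rests on {4:e, 5:c}
piece 7:c rests on {6:a}
piece 8:f rests on {2:f}
piece 9:b rests on {7:c, 8:f}
minimal pieces: {0:a, 1:b}
ways to finish when only these pieces remain (= sum over removing one remaining piece with nothing left below it):
  1 left: {9}→1
  2 left: {7,9}→1  {8,9}→1
  3 left: {2,8,9}→1  {6,7,9}→1  {7,8,9}→2
  4 left: {2,7,8,9}→3  {4,6,7,9}→1  {5,6,7,9}→1  {6,7,8,9}→3
  5 left: {2,6,7,8,9}→6  {3,5,6,7,9}→1  {4,5,6,7,9}→2  {4,6,7,8,9}→4  {5,6,7,8,9}→4
  6 left: {2,4,6,7,8,9}→10  {2,5,6,7,8,9}→10  {3,4,5,6,7,9}→3  {3,5,6,7,8,9}→5  {4,5,6,7,8,9}→10
  7 left: {0,3,4,5,6,7,9}→3  {2,3,5,6,7,8,9}→15  {2,4,5,6,7,8,9}→30  {3,4,5,6,7,8,9}→18
  8 left: {0,3,4,5,6,7,8,9}→21  {1,2,3,5,6,7,8,9}→15  {2,3,4,5,6,7,8,9}→63
  placing 0:a first → 78 extensions
  placing 1:b first → 84 extensions
total linear extensions = 162

162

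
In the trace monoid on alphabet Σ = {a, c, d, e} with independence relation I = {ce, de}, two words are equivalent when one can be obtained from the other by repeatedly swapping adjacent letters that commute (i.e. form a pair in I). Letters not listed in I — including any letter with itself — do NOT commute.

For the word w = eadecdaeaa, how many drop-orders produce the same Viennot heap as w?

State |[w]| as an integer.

0(e) covers ∅
1(a) covers 0:e
2(d) covers 1:a
3(e) covers 1:a
4(c) covers 2:d
5(d) covers 4:c
6(a) covers 3:e, 5:d
7(e) covers 6:a
8(a) covers 7:e
9(a) covers 8:a
floor of heap: 0:e
completions by unplaced set U, small U first (add the entries for U minus each lowest piece of U):
  |U|=1: {9}:1
  |U|=2: {8,9}:1
  |U|=3: {7,8,9}:1
  |U|=4: {6,7,8,9}:1
  |U|=5: {3,6,7,8,9}:1  {5,6,7,8,9}:1
  |U|=6: {3,5,6,7,8,9}:2  {4,5,6,7,8,9}:1
  |U|=7: {2,4,5,6,7,8,9}:1  {3,4,5,6,7,8,9}:3
  |U|=8: {2,3,4,5,6,7,8,9}:4
  start at 0(e): 4

4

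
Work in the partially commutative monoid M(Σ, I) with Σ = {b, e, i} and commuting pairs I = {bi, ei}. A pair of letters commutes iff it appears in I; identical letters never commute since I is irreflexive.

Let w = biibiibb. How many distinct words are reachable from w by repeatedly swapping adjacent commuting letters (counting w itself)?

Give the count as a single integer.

70

piece 0:b — minimal
piece 1:i — minimal
piece 2:i rests on {1:i}
piece 3:b rests on {0:b}
piece 4:i rests on {2:i}
piece 5:i rests on {4:i}
piece 6:b rests on {3:b}
piece 7:b rests on {6:b}
minimal pieces: {0:b, 1:i}
ways to finish when only these pieces remain (= sum over removing one remaining piece with nothing left below it):
  1 left: {5}→1  {7}→1
  2 left: {4,5}→1  {5,7}→2  {6,7}→1
  3 left: {2,4,5}→1  {3,6,7}→1  {4,5,7}→3  {5,6,7}→3
  4 left: {0,3,6,7}→1  {1,2,4,5}→1  {2,4,5,7}→4  {3,5,6,7}→4  {4,5,6,7}→6
  5 left: {0,3,5,6,7}→5  {1,2,4,5,7}→5  {2,4,5,6,7}→10  {3,4,5,6,7}→10
  6 left: {0,3,4,5,6,7}→15  {1,2,4,5,6,7}→15  {2,3,4,5,6,7}→20
  placing 0:b first → 35 extensions
  placing 1:i first → 35 extensions
total linear extensions = 70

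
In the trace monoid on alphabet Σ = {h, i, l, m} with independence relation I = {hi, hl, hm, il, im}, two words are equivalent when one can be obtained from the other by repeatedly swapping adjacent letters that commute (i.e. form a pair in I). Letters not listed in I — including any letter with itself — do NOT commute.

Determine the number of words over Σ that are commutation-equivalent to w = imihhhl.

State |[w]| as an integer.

210

0(i) covers ∅
1(m) covers ∅
2(i) covers 0:i
3(h) covers ∅
4(h) covers 3:h
5(h) covers 4:h
6(l) covers 1:m
floor of heap: 0:i, 1:m, 3:h
completions by unplaced set U, small U first (add the entries for U minus each lowest piece of U):
  |U|=1: {2}:1  {5}:1  {6}:1
  |U|=2: {0,2}:1  {1,6}:1  {2,5}:2  {2,6}:2  {4,5}:1  {5,6}:2
  |U|=3: {0,2,5}:3  {0,2,6}:3  {1,2,6}:3  {1,5,6}:3  {2,4,5}:3  {2,5,6}:6  {3,4,5}:1  {4,5,6}:3
  |U|=4: {0,1,2,6}:6  {0,2,4,5}:6  {0,2,5,6}:12  {1,2,5,6}:12  {1,4,5,6}:6  {2,3,4,5}:4  {2,4,5,6}:12  {3,4,5,6}:4
  |U|=5: {0,1,2,5,6}:30  {0,2,3,4,5}:10  {0,2,4,5,6}:30  {1,2,4,5,6}:30  {1,3,4,5,6}:10  {2,3,4,5,6}:20
  start at 0(i): 60
  start at 1(m): 60
  start at 3(h): 90
sum over floor = 210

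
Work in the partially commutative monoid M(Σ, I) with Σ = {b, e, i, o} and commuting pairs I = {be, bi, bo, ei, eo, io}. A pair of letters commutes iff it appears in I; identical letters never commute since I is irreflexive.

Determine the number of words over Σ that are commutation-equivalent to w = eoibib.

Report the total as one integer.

180

0(e) covers ∅
1(o) covers ∅
2(i) covers ∅
3(b) covers ∅
4(i) covers 2:i
5(b) covers 3:b
floor of heap: 0:e, 1:o, 2:i, 3:b
completions by unplaced set U, small U first (add the entries for U minus each lowest piece of U):
  |U|=1: {0}:1  {1}:1  {4}:1  {5}:1
  |U|=2: {0,1}:2  {0,4}:2  {0,5}:2  {1,4}:2  {1,5}:2  {2,4}:1  {3,5}:1  {4,5}:2
  |U|=3: {0,1,4}:6  {0,1,5}:6  {0,2,4}:3  {0,3,5}:3  {0,4,5}:6  {1,2,4}:3  {1,3,5}:3  {1,4,5}:6  {2,4,5}:3  {3,4,5}:3
  |U|=4: {0,1,2,4}:12  {0,1,3,5}:12  {0,1,4,5}:24  {0,2,4,5}:12  {0,3,4,5}:12  {1,2,4,5}:12  {1,3,4,5}:12  {2,3,4,5}:6
  start at 0(e): 30
  start at 1(o): 30
  start at 2(i): 60
  start at 3(b): 60
sum over floor = 180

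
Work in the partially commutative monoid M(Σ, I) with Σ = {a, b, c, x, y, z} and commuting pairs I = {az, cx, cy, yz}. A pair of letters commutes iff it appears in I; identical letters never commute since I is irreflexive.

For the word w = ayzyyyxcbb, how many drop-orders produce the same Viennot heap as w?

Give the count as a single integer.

0(a) covers ∅
1(y) covers 0:a
2(z) covers ∅
3(y) covers 1:y
4(y) covers 3:y
5(y) covers 4:y
6(x) covers 2:z, 5:y
7(c) covers 0:a, 2:z
8(b) covers 6:x, 7:c
9(b) covers 8:b
floor of heap: 0:a, 2:z
completions by unplaced set U, small U first (add the entries for U minus each lowest piece of U):
  |U|=1: {9}:1
  |U|=2: {8,9}:1
  |U|=3: {6,8,9}:1  {7,8,9}:1
  |U|=4: {5,6,8,9}:1  {6,7,8,9}:2
  |U|=5: {2,6,7,8,9}:2  {4,5,6,8,9}:1  {5,6,7,8,9}:3
  |U|=6: {2,5,6,7,8,9}:5  {3,4,5,6,8,9}:1  {4,5,6,7,8,9}:4
  |U|=7: {1,3,4,5,6,8,9}:1  {2,4,5,6,7,8,9}:9  {3,4,5,6,7,8,9}:5
  |U|=8: {1,3,4,5,6,7,8,9}:6  {2,3,4,5,6,7,8,9}:14
  start at 0(a): 20
  start at 2(z): 6
sum over floor = 26

26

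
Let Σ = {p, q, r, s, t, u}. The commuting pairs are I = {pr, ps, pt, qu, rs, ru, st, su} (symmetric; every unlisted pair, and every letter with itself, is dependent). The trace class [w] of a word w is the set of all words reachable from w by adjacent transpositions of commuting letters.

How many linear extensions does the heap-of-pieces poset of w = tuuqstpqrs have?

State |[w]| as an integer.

0(t) covers ∅
1(u) covers 0:t
2(u) covers 1:u
3(q) covers 0:t
4(s) covers 3:q
5(t) covers 2:u, 3:q
6(p) covers 2:u, 3:q
7(q) covers 4:s, 5:t, 6:p
8(r) covers 7:q
9(s) covers 7:q
floor of heap: 0:t
completions by unplaced set U, small U first (add the entries for U minus each lowest piece of U):
  |U|=1: {8}:1  {9}:1
  |U|=2: {8,9}:2
  |U|=3: {7,8,9}:2
  |U|=4: {4,7,8,9}:2  {5,7,8,9}:2  {6,7,8,9}:2
  |U|=5: {4,5,7,8,9}:4  {4,6,7,8,9}:4  {5,6,7,8,9}:4
  |U|=6: {2,5,6,7,8,9}:4  {4,5,6,7,8,9}:12
  |U|=7: {1,2,5,6,7,8,9}:4  {2,4,5,6,7,8,9}:16  {3,4,5,6,7,8,9}:12
  |U|=8: {1,2,4,5,6,7,8,9}:20  {2,3,4,5,6,7,8,9}:28
  start at 0(t): 48

48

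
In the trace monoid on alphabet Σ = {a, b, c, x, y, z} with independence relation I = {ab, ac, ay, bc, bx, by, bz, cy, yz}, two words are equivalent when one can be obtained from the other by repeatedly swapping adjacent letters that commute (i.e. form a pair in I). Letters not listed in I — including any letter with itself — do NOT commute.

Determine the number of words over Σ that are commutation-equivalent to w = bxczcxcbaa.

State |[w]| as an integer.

0(b) covers ∅
1(x) covers ∅
2(c) covers 1:x
3(z) covers 2:c
4(c) covers 3:z
5(x) covers 4:c
6(c) covers 5:x
7(b) covers 0:b
8(a) covers 5:x
9(a) covers 8:a
floor of heap: 0:b, 1:x
completions by unplaced set U, small U first (add the entries for U minus each lowest piece of U):
  |U|=1: {6}:1  {7}:1  {9}:1
  |U|=2: {0,7}:1  {6,7}:2  {6,9}:2  {7,9}:2  {8,9}:1
  |U|=3: {0,6,7}:3  {0,7,9}:3  {6,7,9}:6  {6,8,9}:3  {7,8,9}:3
  |U|=4: {0,6,7,9}:12  {0,7,8,9}:6  {5,6,8,9}:3  {6,7,8,9}:12
  |U|=5: {0,6,7,8,9}:30  {4,5,6,8,9}:3  {5,6,7,8,9}:15
  |U|=6: {0,5,6,7,8,9}:45  {3,4,5,6,8,9}:3  {4,5,6,7,8,9}:18
  |U|=7: {0,4,5,6,7,8,9}:63  {2,3,4,5,6,8,9}:3  {3,4,5,6,7,8,9}:21
  |U|=8: {0,3,4,5,6,7,8,9}:84  {1,2,3,4,5,6,8,9}:3  {2,3,4,5,6,7,8,9}:24
  start at 0(b): 27
  start at 1(x): 108
sum over floor = 135

135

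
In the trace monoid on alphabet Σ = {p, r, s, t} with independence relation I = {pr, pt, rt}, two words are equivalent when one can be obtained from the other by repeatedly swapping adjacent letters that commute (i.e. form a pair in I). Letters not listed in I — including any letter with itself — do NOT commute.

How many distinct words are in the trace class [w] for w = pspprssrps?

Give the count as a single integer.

6

drop 0:p onto floor
drop 1:s onto {0:p}
drop 2:p onto {1:s}
drop 3:p onto {2:p}
drop 4:r onto {1:s}
drop 5:s onto {3:p, 4:r}
drop 6:s onto {5:s}
drop 7:r onto {6:s}
drop 8:p onto {6:s}
drop 9:s onto {7:r, 8:p}
ground layer = {0:p}
drop-orders for the pieces not yet dropped (sum over which currently-grounded one goes next):
  1 to go: {9} 1
  2 to go: {7,9} 1  {8,9} 1
  3 to go: {7,8,9} 2
  4 to go: {6,7,8,9} 2
  5 to go: {5,6,7,8,9} 2
  6 to go: {3,5,6,7,8,9} 2  {4,5,6,7,8,9} 2
  7 to go: {2,3,5,6,7,8,9} 2  {3,4,5,6,7,8,9} 4
  8 to go: {2,3,4,5,6,7,8,9} 6
  if 0:p drops first: 6 orders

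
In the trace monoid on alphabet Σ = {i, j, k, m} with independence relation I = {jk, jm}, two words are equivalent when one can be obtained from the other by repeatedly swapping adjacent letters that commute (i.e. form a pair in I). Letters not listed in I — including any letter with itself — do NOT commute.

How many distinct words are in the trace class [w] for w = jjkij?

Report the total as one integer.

3

piece 0:j — minimal
piece 1:j rests on {0:j}
piece 2:k — minimal
piece 3:i rests on {1:j, 2:k}
piece 4:j rests on {3:i}
minimal pieces: {0:j, 2:k}
ways to finish when only these pieces remain (= sum over removing one remaining piece with nothing left below it):
  1 left: {4}→1
  2 left: {3,4}→1
  3 left: {1,3,4}→1  {2,3,4}→1
  placing 0:j first → 2 extensions
  placing 2:k first → 1 extensions
total linear extensions = 3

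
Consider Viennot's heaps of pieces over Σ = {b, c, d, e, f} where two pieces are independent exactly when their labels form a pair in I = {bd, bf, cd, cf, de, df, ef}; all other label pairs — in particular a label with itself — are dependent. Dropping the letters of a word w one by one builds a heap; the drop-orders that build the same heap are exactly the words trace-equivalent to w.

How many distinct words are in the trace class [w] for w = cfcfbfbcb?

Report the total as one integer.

84

piece 0:c — minimal
piece 1:f — minimal
piece 2:c rests on {0:c}
piece 3:f rests on {1:f}
piece 4:b rests on {2:c}
piece 5:f rests on {3:f}
piece 6:b rests on {4:b}
piece 7:c rests on {6:b}
piece 8:b rests on {7:c}
minimal pieces: {0:c, 1:f}
ways to finish when only these pieces remain (= sum over removing one remaining piece with nothing left below it):
  1 left: {5}→1  {8}→1
  2 left: {3,5}→1  {5,8}→2  {7,8}→1
  3 left: {1,3,5}→1  {3,5,8}→3  {5,7,8}→3  {6,7,8}→1
  4 left: {1,3,5,8}→4  {3,5,7,8}→6  {4,6,7,8}→1  {5,6,7,8}→4
  5 left: {1,3,5,7,8}→10  {2,4,6,7,8}→1  {3,5,6,7,8}→10  {4,5,6,7,8}→5
  6 left: {0,2,4,6,7,8}→1  {1,3,5,6,7,8}→20  {2,4,5,6,7,8}→6  {3,4,5,6,7,8}→15
  7 left: {0,2,4,5,6,7,8}→7  {1,3,4,5,6,7,8}→35  {2,3,4,5,6,7,8}→21
  placing 0:c first → 56 extensions
  placing 1:f first → 28 extensions
total linear extensions = 84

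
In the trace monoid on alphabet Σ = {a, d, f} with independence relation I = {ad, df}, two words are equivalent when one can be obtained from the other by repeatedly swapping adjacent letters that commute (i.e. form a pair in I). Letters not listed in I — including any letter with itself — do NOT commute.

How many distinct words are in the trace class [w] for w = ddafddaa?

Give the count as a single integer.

70

0(d) covers ∅
1(d) covers 0:d
2(a) covers ∅
3(f) covers 2:a
4(d) covers 1:d
5(d) covers 4:d
6(a) covers 3:f
7(a) covers 6:a
floor of heap: 0:d, 2:a
completions by unplaced set U, small U first (add the entries for U minus each lowest piece of U):
  |U|=1: {5}:1  {7}:1
  |U|=2: {4,5}:1  {5,7}:2  {6,7}:1
  |U|=3: {1,4,5}:1  {3,6,7}:1  {4,5,7}:3  {5,6,7}:3
  |U|=4: {0,1,4,5}:1  {1,4,5,7}:4  {2,3,6,7}:1  {3,5,6,7}:4  {4,5,6,7}:6
  |U|=5: {0,1,4,5,7}:5  {1,4,5,6,7}:10  {2,3,5,6,7}:5  {3,4,5,6,7}:10
  |U|=6: {0,1,4,5,6,7}:15  {1,3,4,5,6,7}:20  {2,3,4,5,6,7}:15
  start at 0(d): 35
  start at 2(a): 35
sum over floor = 70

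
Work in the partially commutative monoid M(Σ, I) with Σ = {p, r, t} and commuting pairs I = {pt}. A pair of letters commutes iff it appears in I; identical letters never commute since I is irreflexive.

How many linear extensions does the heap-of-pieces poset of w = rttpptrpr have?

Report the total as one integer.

10

piece 0:r — minimal
piece 1:t rests on {0:r}
piece 2:t rests on {1:t}
piece 3:p rests on {0:r}
piece 4:p rests on {3:p}
piece 5:t rests on {2:t}
piece 6:r rests on {4:p, 5:t}
piece 7:p rests on {6:r}
piece 8:r rests on {7:p}
minimal pieces: {0:r}
ways to finish when only these pieces remain (= sum over removing one remaining piece with nothing left below it):
  1 left: {8}→1
  2 left: {7,8}→1
  3 left: {6,7,8}→1
  4 left: {4,6,7,8}→1  {5,6,7,8}→1
  5 left: {2,5,6,7,8}→1  {3,4,6,7,8}→1  {4,5,6,7,8}→2
  6 left: {1,2,5,6,7,8}→1  {2,4,5,6,7,8}→3  {3,4,5,6,7,8}→3
  7 left: {1,2,4,5,6,7,8}→4  {2,3,4,5,6,7,8}→6
  placing 0:r first → 10 extensions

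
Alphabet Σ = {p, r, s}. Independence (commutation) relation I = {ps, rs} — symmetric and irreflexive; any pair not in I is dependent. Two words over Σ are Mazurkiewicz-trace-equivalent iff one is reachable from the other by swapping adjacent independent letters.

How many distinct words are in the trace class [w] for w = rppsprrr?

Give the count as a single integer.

#0=r has no predecessor
#1=p depends on [0:r]
#2=p depends on [1:p]
#3=s has no predecessor
#4=p depends on [2:p]
#5=r depends on [4:p]
#6=r depends on [5:r]
#7=r depends on [6:r]
sources: [0:r, 3:s]
N(rest) = Σ N(rest − s) over sources s of rest; N(one piece) = 1:
  size 1 → [3]=1  [7]=1
  size 2 → [3,7]=2  [6,7]=1
  size 3 → [3,6,7]=3  [5,6,7]=1
  size 4 → [3,5,6,7]=4  [4,5,6,7]=1
  size 5 → [2,4,5,6,7]=1  [3,4,5,6,7]=5
  size 6 → [1,2,4,5,6,7]=1  [2,3,4,5,6,7]=6
  first=0(r) contributes 7
  first=3(s) contributes 1
|[w]| = 8

8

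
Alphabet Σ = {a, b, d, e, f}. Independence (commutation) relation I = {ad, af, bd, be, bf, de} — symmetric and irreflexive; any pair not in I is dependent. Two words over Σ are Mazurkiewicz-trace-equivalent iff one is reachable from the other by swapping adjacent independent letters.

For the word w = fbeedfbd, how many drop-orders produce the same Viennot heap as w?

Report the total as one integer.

84

piece 0:f — minimal
piece 1:b — minimal
piece 2:e rests on {0:f}
piece 3:e rests on {2:e}
piece 4:d rests on {0:f}
piece 5:f rests on {3:e, 4:d}
piece 6:b rests on {1:b}
piece 7:d rests on {5:f}
minimal pieces: {0:f, 1:b}
ways to finish when only these pieces remain (= sum over removing one remaining piece with nothing left below it):
  1 left: {6}→1  {7}→1
  2 left: {1,6}→1  {5,7}→1  {6,7}→2
  3 left: {1,6,7}→3  {3,5,7}→1  {4,5,7}→1  {5,6,7}→3
  4 left: {1,5,6,7}→6  {2,3,5,7}→1  {3,4,5,7}→2  {3,5,6,7}→4  {4,5,6,7}→4
  5 left: {1,3,5,6,7}→10  {1,4,5,6,7}→10  {2,3,4,5,7}→3  {2,3,5,6,7}→5  {3,4,5,6,7}→10
  6 left: {0,2,3,4,5,7}→3  {1,2,3,5,6,7}→15  {1,3,4,5,6,7}→30  {2,3,4,5,6,7}→18
  placing 0:f first → 63 extensions
  placing 1:b first → 21 extensions
total linear extensions = 84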